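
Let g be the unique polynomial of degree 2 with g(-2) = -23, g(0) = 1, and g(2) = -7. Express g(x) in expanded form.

Using the Lagrange interpolation formula with nodes -2, 0, 2:
  L_0(x) = x(x - 2) / 8
  L_1(x) = (x + 2)(x - 2) / -4
  L_2(x) = (x + 2)x / 8
Then g(x) = -23·L_0(x) + 1·L_1(x) - 7·L_2(x).
Expanding and collecting terms gives g(x) = -4x^2 + 4x + 1.
Check: g(-2) = -23. ✓

g(x) = -4x^2 + 4x + 1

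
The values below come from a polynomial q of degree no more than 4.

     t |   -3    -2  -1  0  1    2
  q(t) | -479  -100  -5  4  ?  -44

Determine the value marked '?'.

On equispaced nodes a degree-4 polynomial has vanishing fifth forward difference, so
  - q(-3) + 5·q(-2) - 10·q(-1) + 10·q(0) - 5·q(1) + q(2) = 0.
Substituting the known values and solving for q(1):
  -5·q(1) = -25
  q(1) = 5.

5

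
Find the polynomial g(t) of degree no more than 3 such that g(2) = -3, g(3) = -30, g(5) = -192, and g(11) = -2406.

g(t) = -2t^3 + 2t^2 + t + 3

Write g(t) = at^3 + bt^2 + ct + d. Substituting each data point gives a linear system:
  8a + 4b + 2c + d = -3
  27a + 9b + 3c + d = -30
  125a + 25b + 5c + d = -192
  1331a + 121b + 11c + d = -2406
Solving the system yields a = -2, b = 2, c = 1, d = 3.
So g(t) = -2t^3 + 2t^2 + t + 3.
Check: g(5) = -192. ✓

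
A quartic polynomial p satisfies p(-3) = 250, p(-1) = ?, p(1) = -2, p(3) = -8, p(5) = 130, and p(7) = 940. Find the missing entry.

The 5 known points determine the degree-4 polynomial uniquely.
Write p(n) = an^4 + bn^3 + cn^2 + dn + e. Substituting each data point gives a linear system:
  81a - 27b + 9c - 3d + e = 250
  a + b + c + d + e = -2
  81a + 27b + 9c + 3d + e = -8
  625a + 125b + 25c + 5d + e = 130
  2401a + 343b + 49c + 7d + e = 940
Solving the system yields a = 1, b = -5, c = 5, d = 2, e = -5.
So p(n) = n^4 - 5n^3 + 5n^2 + 2n - 5.
Then p(-1) = 4.

4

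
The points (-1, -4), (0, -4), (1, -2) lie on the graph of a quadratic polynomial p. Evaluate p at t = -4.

Forward differences of the values at t = -1, 0, 1:
  p  : -4  -4  -2
  Δ  : 0  2
  Δ^2: 2
The second differences are constant, confirming degree 2.
Interpolating (Newton forward form) and evaluating at t = -4 gives p(-4) = 8.

8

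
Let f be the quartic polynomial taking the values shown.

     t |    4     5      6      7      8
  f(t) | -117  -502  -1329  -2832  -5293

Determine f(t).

Write f(t) = at^4 + bt^3 + ct^2 + dt + e. Substituting each data point gives a linear system:
  256a + 64b + 16c + 4d + e = -117
  625a + 125b + 25c + 5d + e = -502
  1296a + 216b + 36c + 6d + e = -1329
  2401a + 343b + 49c + 7d + e = -2832
  4096a + 512b + 64c + 8d + e = -5293
Solving the system yields a = -2, b = 5, c = 6, d = -6, e = 3.
So f(t) = -2t^4 + 5t^3 + 6t^2 - 6t + 3.
Check: f(6) = -1329. ✓

f(t) = -2t^4 + 5t^3 + 6t^2 - 6t + 3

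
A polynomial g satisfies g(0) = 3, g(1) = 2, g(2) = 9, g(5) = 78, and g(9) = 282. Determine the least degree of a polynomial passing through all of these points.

2

Divided differences on the nodes 0, 1, 2, 5, 9:
  order 0: 3  2  9  78  282
  order 1: -1  7  23  51
  order 2: 4  4  4
  order 3: 0  0
  order 4: 0
The order-2 divided differences are all 4 (nonzero) and every higher order vanishes, so the data lies on a polynomial of degree exactly 2.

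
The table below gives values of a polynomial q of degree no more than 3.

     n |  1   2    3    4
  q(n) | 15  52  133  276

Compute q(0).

4

Using the Lagrange interpolation formula with nodes 1, 2, 3, 4:
  L_0(n) = (n - 2)(n - 3)(n - 4) / -6
  L_1(n) = (n - 1)(n - 3)(n - 4) / 2
  L_2(n) = (n - 1)(n - 2)(n - 4) / -2
  L_3(n) = (n - 1)(n - 2)(n - 3) / 6
Then q(n) = 15·L_0(n) + 52·L_1(n) + 133·L_2(n) + 276·L_3(n).
Expanding and collecting terms gives q(n) = 3n³ + 4n² + 4n + 4.
Evaluating at n = 0: q(0) = 4.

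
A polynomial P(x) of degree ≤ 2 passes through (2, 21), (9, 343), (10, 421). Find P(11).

Using the Lagrange interpolation formula with nodes 2, 9, 10:
  L_0(x) = (x - 9)(x - 10) / 56
  L_1(x) = (x - 2)(x - 10) / -7
  L_2(x) = (x - 2)(x - 9) / 8
Then P(x) = 21·L_0(x) + 343·L_1(x) + 421·L_2(x).
Expanding and collecting terms gives P(x) = 4x² + 2x + 1.
Evaluating at x = 11: P(11) = 507.

507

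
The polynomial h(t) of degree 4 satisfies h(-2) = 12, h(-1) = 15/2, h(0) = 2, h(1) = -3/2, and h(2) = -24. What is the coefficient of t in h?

-3

Write h(t) = at^4 + bt^3 + ct^2 + dt + e. Substituting each data point gives a linear system:
  16a - 8b + 4c - 2d + e = 12
  a - b + c - d + e = 15/2
  e = 2
  a + b + c + d + e = -3/2
  16a + 8b + 4c + 2d + e = -24
Solving the system yields a = -1, b = -3/2, c = 2, d = -3, e = 2.
So h(t) = -t^4 - (3/2)t^3 + 2t^2 - 3t + 2.
The coefficient of t is -3.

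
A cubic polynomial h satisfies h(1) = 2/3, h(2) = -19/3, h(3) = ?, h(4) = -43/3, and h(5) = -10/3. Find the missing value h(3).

-40/3

The 4 known points determine the degree-3 polynomial uniquely.
Write h(x) = ax^3 + bx^2 + cx + d. Substituting each data point gives a linear system:
  a + b + c + d = 2/3
  8a + 4b + 2c + d = -19/3
  64a + 16b + 4c + d = -43/3
  125a + 25b + 5c + d = -10/3
Solving the system yields a = 1, b = -6, c = 4, d = 5/3.
So h(x) = x³ - 6x² + 4x + 5/3.
Then h(3) = -40/3.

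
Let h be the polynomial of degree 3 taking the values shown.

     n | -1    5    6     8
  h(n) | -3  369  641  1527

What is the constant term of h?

Write h(n) = an^3 + bn^2 + cn + d. Substituting each data point gives a linear system:
  -a + b - c + d = -3
  125a + 25b + 5c + d = 369
  216a + 36b + 6c + d = 641
  512a + 64b + 8c + d = 1527
Solving the system yields a = 3, b = 0, c = -1, d = -1.
So h(n) = 3n³ - n - 1.
The constant term is -1.

-1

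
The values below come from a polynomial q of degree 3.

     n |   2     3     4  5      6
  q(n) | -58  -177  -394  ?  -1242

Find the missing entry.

-739

The 4 known points determine the degree-3 polynomial uniquely.
Write q(n) = an^3 + bn^2 + cn + d. Substituting each data point gives a linear system:
  8a + 4b + 2c + d = -58
  27a + 9b + 3c + d = -177
  64a + 16b + 4c + d = -394
  216a + 36b + 6c + d = -1242
Solving the system yields a = -5, b = -4, c = -4, d = 6.
So q(n) = -5n³ - 4n² - 4n + 6.
Then q(5) = -739.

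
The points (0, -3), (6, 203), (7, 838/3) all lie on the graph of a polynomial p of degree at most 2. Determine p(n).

p(n) = 6n^2 - (5/3)n - 3

Write p(n) = an^2 + bn + c. Substituting each data point gives a linear system:
  c = -3
  36a + 6b + c = 203
  49a + 7b + c = 838/3
Solving the system yields a = 6, b = -5/3, c = -3.
So p(n) = 6n^2 - (5/3)n - 3.
Check: p(7) = 838/3. ✓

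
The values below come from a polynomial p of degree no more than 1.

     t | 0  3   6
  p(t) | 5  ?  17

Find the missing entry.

11

On equispaced nodes a degree-1 polynomial has vanishing second forward difference, so
  p(0) - 2·p(3) + p(6) = 0.
Substituting the known values and solving for p(3):
  -2·p(3) = -22
  p(3) = 11.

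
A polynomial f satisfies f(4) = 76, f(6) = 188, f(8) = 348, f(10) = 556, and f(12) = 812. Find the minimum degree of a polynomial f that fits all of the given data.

2

Forward differences of the values at x = 4, 6, 8, 10, 12:
  f  : 76  188  348  556  812
  Δ  : 112  160  208  256
  Δ^2: 48  48  48
  Δ^3: 0  0
  Δ^4: 0
The second differences are constant (48) and nonzero, while all higher differences vanish, so the minimal degree is 2.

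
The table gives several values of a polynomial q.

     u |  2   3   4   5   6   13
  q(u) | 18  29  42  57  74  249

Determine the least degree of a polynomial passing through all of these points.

2

Divided differences on the nodes 2, 3, 4, 5, 6, 13:
  order 0: 18  29  42  57  74  249
  order 1: 11  13  15  17  25
  order 2: 1  1  1  1
  order 3: 0  0  0
  order 4: 0  0
  order 5: 0
The order-2 divided differences are all 1 (nonzero) and every higher order vanishes, so the data lies on a polynomial of degree exactly 2.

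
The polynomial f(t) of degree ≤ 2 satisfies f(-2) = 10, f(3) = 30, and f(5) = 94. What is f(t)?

f(t) = 4t^2 - 6

Write f(t) = at^2 + bt + c. Substituting each data point gives a linear system:
  4a - 2b + c = 10
  9a + 3b + c = 30
  25a + 5b + c = 94
Solving the system yields a = 4, b = 0, c = -6.
So f(t) = 4t² - 6.
Check: f(3) = 30. ✓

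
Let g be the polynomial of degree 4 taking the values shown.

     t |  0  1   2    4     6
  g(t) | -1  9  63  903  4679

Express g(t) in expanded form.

Write g(t) = at^4 + bt^3 + ct^2 + dt + e. Substituting each data point gives a linear system:
  e = -1
  a + b + c + d + e = 9
  16a + 8b + 4c + 2d + e = 63
  256a + 64b + 16c + 4d + e = 903
  1296a + 216b + 36c + 6d + e = 4679
Solving the system yields a = 4, b = -3, c = 3, d = 6, e = -1.
So g(t) = 4t⁴ - 3t³ + 3t² + 6t - 1.
Check: g(6) = 4679. ✓

g(t) = 4t^4 - 3t^3 + 3t^2 + 6t - 1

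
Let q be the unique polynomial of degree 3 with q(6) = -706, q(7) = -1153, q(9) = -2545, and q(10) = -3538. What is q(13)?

-7993

Using the Lagrange interpolation formula with nodes 6, 7, 9, 10:
  L_0(u) = (u - 7)(u - 9)(u - 10) / -12
  L_1(u) = (u - 6)(u - 9)(u - 10) / 6
  L_2(u) = (u - 6)(u - 7)(u - 10) / -6
  L_3(u) = (u - 6)(u - 7)(u - 9) / 12
Then q(u) = -706·L_0(u) - 1153·L_1(u) - 2545·L_2(u) - 3538·L_3(u).
Expanding and collecting terms gives q(u) = -4u^3 + 5u^2 - 4u + 2.
Evaluating at u = 13: q(13) = -7993.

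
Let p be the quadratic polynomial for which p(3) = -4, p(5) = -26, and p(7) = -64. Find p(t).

p(t) = -2t^2 + 5t - 1

Using the Lagrange interpolation formula with nodes 3, 5, 7:
  L_0(t) = (t - 5)(t - 7) / 8
  L_1(t) = (t - 3)(t - 7) / -4
  L_2(t) = (t - 3)(t - 5) / 8
Then p(t) = -4·L_0(t) - 26·L_1(t) - 64·L_2(t).
Expanding and collecting terms gives p(t) = -2t² + 5t - 1.
Check: p(7) = -64. ✓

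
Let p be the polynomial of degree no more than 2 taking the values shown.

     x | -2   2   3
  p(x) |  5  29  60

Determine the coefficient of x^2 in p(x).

5

Write p(x) = ax^2 + bx + c. Substituting each data point gives a linear system:
  4a - 2b + c = 5
  4a + 2b + c = 29
  9a + 3b + c = 60
Solving the system yields a = 5, b = 6, c = -3.
So p(x) = 5x^2 + 6x - 3.
The leading coefficient is 5.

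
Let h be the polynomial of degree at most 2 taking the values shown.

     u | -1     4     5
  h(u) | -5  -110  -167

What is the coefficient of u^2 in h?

-6

Write h(u) = au^2 + bu + c. Substituting each data point gives a linear system:
  a - b + c = -5
  16a + 4b + c = -110
  25a + 5b + c = -167
Solving the system yields a = -6, b = -3, c = -2.
So h(u) = -6u^2 - 3u - 2.
The leading coefficient is -6.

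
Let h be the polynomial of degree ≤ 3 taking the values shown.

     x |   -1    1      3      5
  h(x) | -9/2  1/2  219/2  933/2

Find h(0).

Using the Lagrange interpolation formula with nodes -1, 1, 3, 5:
  L_0(x) = (x - 1)(x - 3)(x - 5) / -48
  L_1(x) = (x + 1)(x - 3)(x - 5) / 16
  L_2(x) = (x + 1)(x - 1)(x - 5) / -16
  L_3(x) = (x + 1)(x - 1)(x - 3) / 48
Then h(x) = -9/2·L_0(x) + 1/2·L_1(x) + 219/2·L_2(x) + 933/2·L_3(x).
Expanding and collecting terms gives h(x) = 3x^3 + 4x^2 - (1/2)x - 6.
Evaluating at x = 0: h(0) = -6.

-6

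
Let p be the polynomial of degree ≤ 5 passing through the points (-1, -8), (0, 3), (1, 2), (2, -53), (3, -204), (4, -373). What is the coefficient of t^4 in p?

Write p(t) = at^5 + bt^4 + ct^3 + dt^2 + et + k. Substituting each data point gives a linear system:
  -a + b - c + d - e + k = -8
  k = 3
  a + b + c + d + e + k = 2
  32a + 16b + 8c + 4d + 2e + k = -53
  243a + 81b + 27c + 9d + 3e + k = -204
  1024a + 256b + 64c + 16d + 4e + k = -373
Solving the system yields a = 1, b = -5, c = -2, d = -1, e = 6, k = 3.
So p(t) = t^5 - 5t^4 - 2t^3 - t^2 + 6t + 3.
The coefficient of t^4 is -5.

-5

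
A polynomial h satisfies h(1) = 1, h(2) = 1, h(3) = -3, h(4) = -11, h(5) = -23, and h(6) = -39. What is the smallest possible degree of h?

Forward differences of the values at n = 1, 2, 3, 4, 5, 6:
  h  : 1  1  -3  -11  -23  -39
  Δ  : 0  -4  -8  -12  -16
  Δ^2: -4  -4  -4  -4
  Δ^3: 0  0  0
  Δ^4: 0  0
  Δ^5: 0
The second differences are constant (-4) and nonzero, while all higher differences vanish, so the minimal degree is 2.

2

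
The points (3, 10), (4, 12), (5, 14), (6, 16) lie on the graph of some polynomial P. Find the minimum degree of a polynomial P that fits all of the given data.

Forward differences of the values at x = 3, 4, 5, 6:
  P  : 10  12  14  16
  Δ  : 2  2  2
  Δ^2: 0  0
  Δ^3: 0
The first differences are constant (2) and nonzero, while all higher differences vanish, so the minimal degree is 1.

1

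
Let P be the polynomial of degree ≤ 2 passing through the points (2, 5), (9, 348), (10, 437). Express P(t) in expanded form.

P(t) = 5t^2 - 6t - 3

Write P(t) = at^2 + bt + c. Substituting each data point gives a linear system:
  4a + 2b + c = 5
  81a + 9b + c = 348
  100a + 10b + c = 437
Solving the system yields a = 5, b = -6, c = -3.
So P(t) = 5t² - 6t - 3.
Check: P(10) = 437. ✓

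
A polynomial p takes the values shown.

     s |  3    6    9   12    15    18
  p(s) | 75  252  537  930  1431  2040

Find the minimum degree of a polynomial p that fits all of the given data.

Forward differences of the values at s = 3, 6, 9, 12, 15, 18:
  p  : 75  252  537  930  1431  2040
  Δ  : 177  285  393  501  609
  Δ^2: 108  108  108  108
  Δ^3: 0  0  0
  Δ^4: 0  0
  Δ^5: 0
The second differences are constant (108) and nonzero, while all higher differences vanish, so the minimal degree is 2.

2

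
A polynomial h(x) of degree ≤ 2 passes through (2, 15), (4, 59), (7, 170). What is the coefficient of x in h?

4

Write h(x) = ax^2 + bx + c. Substituting each data point gives a linear system:
  4a + 2b + c = 15
  16a + 4b + c = 59
  49a + 7b + c = 170
Solving the system yields a = 3, b = 4, c = -5.
So h(x) = 3x² + 4x - 5.
The coefficient of x is 4.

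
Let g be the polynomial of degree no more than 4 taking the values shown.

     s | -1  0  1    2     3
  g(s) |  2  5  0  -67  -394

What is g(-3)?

Forward differences of the values at s = -1, 0, 1, 2, 3:
  g  : 2  5  0  -67  -394
  Δ  : 3  -5  -67  -327
  Δ^2: -8  -62  -260
  Δ^3: -54  -198
  Δ^4: -144
The fourth differences are constant, confirming degree 4.
Interpolating (Newton forward form) and evaluating at s = -3 gives g(-3) = -532.

-532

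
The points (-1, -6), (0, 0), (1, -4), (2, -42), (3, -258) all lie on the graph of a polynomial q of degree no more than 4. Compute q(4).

-916

Using the Lagrange interpolation formula with nodes -1, 0, 1, 2, 3:
  L_0(s) = s(s - 1)(s - 2)(s - 3) / 24
  L_1(s) = (s + 1)(s - 1)(s - 2)(s - 3) / -6
  L_2(s) = (s + 1)s(s - 2)(s - 3) / 4
  L_3(s) = (s + 1)s(s - 1)(s - 3) / -6
  L_4(s) = (s + 1)s(s - 1)(s - 2) / 24
Then q(s) = -6·L_0(s) + 0·L_1(s) - 4·L_2(s) - 42·L_3(s) - 258·L_4(s).
Expanding and collecting terms gives q(s) = -5s⁴ + 6s³ - 5s.
Evaluating at s = 4: q(4) = -916.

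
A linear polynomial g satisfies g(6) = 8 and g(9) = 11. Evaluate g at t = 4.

Write g(t) = at + b. Substituting each data point gives a linear system:
  6a + b = 8
  9a + b = 11
Solving the system yields a = 1, b = 2.
So g(t) = t + 2.
Then g(4) = 6.

6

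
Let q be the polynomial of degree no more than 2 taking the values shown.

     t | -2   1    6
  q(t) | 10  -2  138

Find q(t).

Using the Lagrange interpolation formula with nodes -2, 1, 6:
  L_0(t) = (t - 1)(t - 6) / 24
  L_1(t) = (t + 2)(t - 6) / -15
  L_2(t) = (t + 2)(t - 1) / 40
Then q(t) = 10·L_0(t) - 2·L_1(t) + 138·L_2(t).
Expanding and collecting terms gives q(t) = 4t² - 6.
Check: q(-2) = 10. ✓

q(t) = 4t^2 - 6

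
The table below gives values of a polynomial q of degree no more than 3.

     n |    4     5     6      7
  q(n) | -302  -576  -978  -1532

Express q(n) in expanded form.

q(n) = -4n^3 - 4n^2 + 6n - 6

Write q(n) = an^3 + bn^2 + cn + d. Substituting each data point gives a linear system:
  64a + 16b + 4c + d = -302
  125a + 25b + 5c + d = -576
  216a + 36b + 6c + d = -978
  343a + 49b + 7c + d = -1532
Solving the system yields a = -4, b = -4, c = 6, d = -6.
So q(n) = -4n³ - 4n² + 6n - 6.
Check: q(6) = -978. ✓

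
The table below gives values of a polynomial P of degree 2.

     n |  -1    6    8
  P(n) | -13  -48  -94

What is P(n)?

Write P(n) = an^2 + bn + c. Substituting each data point gives a linear system:
  a - b + c = -13
  36a + 6b + c = -48
  64a + 8b + c = -94
Solving the system yields a = -2, b = 5, c = -6.
So P(n) = -2n^2 + 5n - 6.
Check: P(6) = -48. ✓

P(n) = -2n^2 + 5n - 6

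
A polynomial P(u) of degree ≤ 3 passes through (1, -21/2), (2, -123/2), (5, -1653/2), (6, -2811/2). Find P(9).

-9237/2

Using the Lagrange interpolation formula with nodes 1, 2, 5, 6:
  L_0(u) = (u - 2)(u - 5)(u - 6) / -20
  L_1(u) = (u - 1)(u - 5)(u - 6) / 12
  L_2(u) = (u - 1)(u - 2)(u - 6) / -12
  L_3(u) = (u - 1)(u - 2)(u - 5) / 20
Then P(u) = -21/2·L_0(u) - 123/2·L_1(u) - 1653/2·L_2(u) - 2811/2·L_3(u).
Expanding and collecting terms gives P(u) = -6u^3 - 3u^2 - 3/2.
Evaluating at u = 9: P(9) = -9237/2.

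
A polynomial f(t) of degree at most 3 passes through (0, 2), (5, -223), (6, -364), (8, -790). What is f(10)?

-1448

Write f(t) = at^3 + bt^2 + ct + d. Substituting each data point gives a linear system:
  d = 2
  125a + 25b + 5c + d = -223
  216a + 36b + 6c + d = -364
  512a + 64b + 8c + d = -790
Solving the system yields a = -1, b = -5, c = 5, d = 2.
So f(t) = -t³ - 5t² + 5t + 2.
Then f(10) = -1448.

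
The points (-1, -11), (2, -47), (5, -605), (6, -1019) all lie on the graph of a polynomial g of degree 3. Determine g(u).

Write g(u) = au^3 + bu^2 + cu + d. Substituting each data point gives a linear system:
  -a + b - c + d = -11
  8a + 4b + 2c + d = -47
  125a + 25b + 5c + d = -605
  216a + 36b + 6c + d = -1019
Solving the system yields a = -4, b = -5, c = 5, d = -5.
So g(u) = -4u^3 - 5u^2 + 5u - 5.
Check: g(-1) = -11. ✓

g(u) = -4u^3 - 5u^2 + 5u - 5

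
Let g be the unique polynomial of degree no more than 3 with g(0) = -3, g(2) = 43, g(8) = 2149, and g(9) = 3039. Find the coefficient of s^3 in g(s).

Write g(s) = as^3 + bs^2 + cs + d. Substituting each data point gives a linear system:
  d = -3
  8a + 4b + 2c + d = 43
  512a + 64b + 8c + d = 2149
  729a + 81b + 9c + d = 3039
Solving the system yields a = 4, b = 1, c = 5, d = -3.
So g(s) = 4s^3 + s^2 + 5s - 3.
The leading coefficient is 4.

4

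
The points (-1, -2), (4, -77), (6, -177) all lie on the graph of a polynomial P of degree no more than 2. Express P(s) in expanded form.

P(s) = -5s^2 + 3

Write P(s) = as^2 + bs + c. Substituting each data point gives a linear system:
  a - b + c = -2
  16a + 4b + c = -77
  36a + 6b + c = -177
Solving the system yields a = -5, b = 0, c = 3.
So P(s) = -5s² + 3.
Check: P(4) = -77. ✓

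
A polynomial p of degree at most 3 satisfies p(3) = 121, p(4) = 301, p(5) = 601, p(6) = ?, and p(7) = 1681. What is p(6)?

1051

The 4 known points determine the degree-3 polynomial uniquely.
Write p(t) = at^3 + bt^2 + ct + d. Substituting each data point gives a linear system:
  27a + 9b + 3c + d = 121
  64a + 16b + 4c + d = 301
  125a + 25b + 5c + d = 601
  343a + 49b + 7c + d = 1681
Solving the system yields a = 5, b = 0, c = -5, d = 1.
So p(t) = 5t³ - 5t + 1.
Then p(6) = 1051.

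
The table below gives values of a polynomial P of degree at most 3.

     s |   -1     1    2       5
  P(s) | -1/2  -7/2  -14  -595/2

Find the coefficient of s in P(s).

3/2

Write P(s) = as^3 + bs^2 + cs + d. Substituting each data point gives a linear system:
  -a + b - c + d = -1/2
  a + b + c + d = -7/2
  8a + 4b + 2c + d = -14
  125a + 25b + 5c + d = -595/2
Solving the system yields a = -3, b = 3, c = 3/2, d = -5.
So P(s) = -3s³ + 3s² + (3/2)s - 5.
The coefficient of s is 3/2.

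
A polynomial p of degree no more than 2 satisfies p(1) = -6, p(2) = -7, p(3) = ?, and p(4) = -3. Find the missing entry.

On equispaced nodes a degree-2 polynomial has vanishing third forward difference, so
  - p(1) + 3·p(2) - 3·p(3) + p(4) = 0.
Substituting the known values and solving for p(3):
  -3·p(3) = 18
  p(3) = -6.

-6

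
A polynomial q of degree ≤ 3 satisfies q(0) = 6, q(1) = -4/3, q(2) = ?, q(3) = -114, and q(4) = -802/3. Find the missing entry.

-100/3

On equispaced nodes a degree-3 polynomial has vanishing fourth forward difference, so
  q(0) - 4·q(1) + 6·q(2) - 4·q(3) + q(4) = 0.
Substituting the known values and solving for q(2):
  6·q(2) = -200
  q(2) = -100/3.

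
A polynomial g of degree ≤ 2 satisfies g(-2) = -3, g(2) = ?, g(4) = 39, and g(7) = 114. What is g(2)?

The 3 known points determine the degree-2 polynomial uniquely.
Write g(n) = an^2 + bn + c. Substituting each data point gives a linear system:
  4a - 2b + c = -3
  16a + 4b + c = 39
  49a + 7b + c = 114
Solving the system yields a = 2, b = 3, c = -5.
So g(n) = 2n^2 + 3n - 5.
Then g(2) = 9.

9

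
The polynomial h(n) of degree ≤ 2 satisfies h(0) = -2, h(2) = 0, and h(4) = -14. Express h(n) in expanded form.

h(n) = -2n^2 + 5n - 2

Write h(n) = an^2 + bn + c. Substituting each data point gives a linear system:
  c = -2
  4a + 2b + c = 0
  16a + 4b + c = -14
Solving the system yields a = -2, b = 5, c = -2.
So h(n) = -2n^2 + 5n - 2.
Check: h(4) = -14. ✓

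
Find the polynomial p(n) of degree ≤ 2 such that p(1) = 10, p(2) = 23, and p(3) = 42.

p(n) = 3n^2 + 4n + 3

Using the Lagrange interpolation formula with nodes 1, 2, 3:
  L_0(n) = (n - 2)(n - 3) / 2
  L_1(n) = (n - 1)(n - 3) / -1
  L_2(n) = (n - 1)(n - 2) / 2
Then p(n) = 10·L_0(n) + 23·L_1(n) + 42·L_2(n).
Expanding and collecting terms gives p(n) = 3n² + 4n + 3.
Check: p(2) = 23. ✓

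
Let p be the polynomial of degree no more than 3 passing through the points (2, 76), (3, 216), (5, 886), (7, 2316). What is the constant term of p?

6

Write p(u) = au^3 + bu^2 + cu + d. Substituting each data point gives a linear system:
  8a + 4b + 2c + d = 76
  27a + 9b + 3c + d = 216
  125a + 25b + 5c + d = 886
  343a + 49b + 7c + d = 2316
Solving the system yields a = 6, b = 5, c = 1, d = 6.
So p(u) = 6u^3 + 5u^2 + u + 6.
The constant term is 6.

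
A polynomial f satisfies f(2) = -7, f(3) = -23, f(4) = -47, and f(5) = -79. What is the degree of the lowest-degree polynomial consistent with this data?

Forward differences of the values at x = 2, 3, 4, 5:
  f  : -7  -23  -47  -79
  Δ  : -16  -24  -32
  Δ^2: -8  -8
  Δ^3: 0
The second differences are constant (-8) and nonzero, while all higher differences vanish, so the minimal degree is 2.

2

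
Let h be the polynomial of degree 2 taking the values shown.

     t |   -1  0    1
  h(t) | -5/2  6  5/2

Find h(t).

h(t) = -6t^2 + (5/2)t + 6

Using the Lagrange interpolation formula with nodes -1, 0, 1:
  L_0(t) = t(t - 1) / 2
  L_1(t) = (t + 1)(t - 1) / -1
  L_2(t) = (t + 1)t / 2
Then h(t) = -5/2·L_0(t) + 6·L_1(t) + 5/2·L_2(t).
Expanding and collecting terms gives h(t) = -6t^2 + (5/2)t + 6.
Check: h(0) = 6. ✓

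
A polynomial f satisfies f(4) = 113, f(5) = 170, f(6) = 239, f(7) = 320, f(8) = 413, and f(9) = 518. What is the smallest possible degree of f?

Forward differences of the values at s = 4, 5, 6, 7, 8, 9:
  f  : 113  170  239  320  413  518
  Δ  : 57  69  81  93  105
  Δ^2: 12  12  12  12
  Δ^3: 0  0  0
  Δ^4: 0  0
  Δ^5: 0
The second differences are constant (12) and nonzero, while all higher differences vanish, so the minimal degree is 2.

2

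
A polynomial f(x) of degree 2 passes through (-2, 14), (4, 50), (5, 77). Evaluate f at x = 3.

29

Write f(x) = ax^2 + bx + c. Substituting each data point gives a linear system:
  4a - 2b + c = 14
  16a + 4b + c = 50
  25a + 5b + c = 77
Solving the system yields a = 3, b = 0, c = 2.
So f(x) = 3x² + 2.
Then f(3) = 29.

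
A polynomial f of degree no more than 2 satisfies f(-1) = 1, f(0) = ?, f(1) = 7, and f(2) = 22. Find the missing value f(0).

0

On equispaced nodes a degree-2 polynomial has vanishing third forward difference, so
  - f(-1) + 3·f(0) - 3·f(1) + f(2) = 0.
Substituting the known values and solving for f(0):
  3·f(0) = 0
  f(0) = 0.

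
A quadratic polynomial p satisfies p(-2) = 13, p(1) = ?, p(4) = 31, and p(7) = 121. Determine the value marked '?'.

On equispaced nodes a degree-2 polynomial has vanishing third forward difference, so
  - p(-2) + 3·p(1) - 3·p(4) + p(7) = 0.
Substituting the known values and solving for p(1):
  3·p(1) = -15
  p(1) = -5.

-5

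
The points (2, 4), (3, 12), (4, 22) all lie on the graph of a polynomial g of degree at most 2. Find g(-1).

Write g(s) = as^2 + bs + c. Substituting each data point gives a linear system:
  4a + 2b + c = 4
  9a + 3b + c = 12
  16a + 4b + c = 22
Solving the system yields a = 1, b = 3, c = -6.
So g(s) = s^2 + 3s - 6.
Then g(-1) = -8.

-8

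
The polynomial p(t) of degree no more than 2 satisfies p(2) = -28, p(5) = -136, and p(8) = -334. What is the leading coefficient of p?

-5

Write p(t) = at^2 + bt + c. Substituting each data point gives a linear system:
  4a + 2b + c = -28
  25a + 5b + c = -136
  64a + 8b + c = -334
Solving the system yields a = -5, b = -1, c = -6.
So p(t) = -5t^2 - t - 6.
The leading coefficient is -5.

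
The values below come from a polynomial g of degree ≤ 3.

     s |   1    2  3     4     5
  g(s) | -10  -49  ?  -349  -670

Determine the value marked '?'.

-152

On equispaced nodes a degree-3 polynomial has vanishing fourth forward difference, so
  g(1) - 4·g(2) + 6·g(3) - 4·g(4) + g(5) = 0.
Substituting the known values and solving for g(3):
  6·g(3) = -912
  g(3) = -152.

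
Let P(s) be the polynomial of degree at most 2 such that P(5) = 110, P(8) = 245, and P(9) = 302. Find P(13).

Using the Lagrange interpolation formula with nodes 5, 8, 9:
  L_0(s) = (s - 8)(s - 9) / 12
  L_1(s) = (s - 5)(s - 9) / -3
  L_2(s) = (s - 5)(s - 8) / 4
Then P(s) = 110·L_0(s) + 245·L_1(s) + 302·L_2(s).
Expanding and collecting terms gives P(s) = 3s^2 + 6s + 5.
Evaluating at s = 13: P(13) = 590.

590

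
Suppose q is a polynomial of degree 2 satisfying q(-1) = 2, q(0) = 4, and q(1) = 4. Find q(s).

Write q(s) = as^2 + bs + c. Substituting each data point gives a linear system:
  a - b + c = 2
  c = 4
  a + b + c = 4
Solving the system yields a = -1, b = 1, c = 4.
So q(s) = -s^2 + s + 4.
Check: q(1) = 4. ✓

q(s) = -s^2 + s + 4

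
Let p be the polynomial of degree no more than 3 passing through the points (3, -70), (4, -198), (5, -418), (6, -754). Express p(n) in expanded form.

Write p(n) = an^3 + bn^2 + cn + d. Substituting each data point gives a linear system:
  27a + 9b + 3c + d = -70
  64a + 16b + 4c + d = -198
  125a + 25b + 5c + d = -418
  216a + 36b + 6c + d = -754
Solving the system yields a = -4, b = 2, c = 6, d = 2.
So p(n) = -4n^3 + 2n^2 + 6n + 2.
Check: p(4) = -198. ✓

p(n) = -4n^3 + 2n^2 + 6n + 2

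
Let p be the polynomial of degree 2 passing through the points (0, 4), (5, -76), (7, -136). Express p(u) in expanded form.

p(u) = -2u^2 - 6u + 4

Write p(u) = au^2 + bu + c. Substituting each data point gives a linear system:
  c = 4
  25a + 5b + c = -76
  49a + 7b + c = -136
Solving the system yields a = -2, b = -6, c = 4.
So p(u) = -2u^2 - 6u + 4.
Check: p(5) = -76. ✓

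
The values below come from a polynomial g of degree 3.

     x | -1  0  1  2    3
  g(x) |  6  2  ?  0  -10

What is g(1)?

2

The 4 known points determine the degree-3 polynomial uniquely.
Write g(x) = ax^3 + bx^2 + cx + d. Substituting each data point gives a linear system:
  -a + b - c + d = 6
  d = 2
  8a + 4b + 2c + d = 0
  27a + 9b + 3c + d = -10
Solving the system yields a = -1, b = 2, c = -1, d = 2.
So g(x) = -x^3 + 2x^2 - x + 2.
Then g(1) = 2.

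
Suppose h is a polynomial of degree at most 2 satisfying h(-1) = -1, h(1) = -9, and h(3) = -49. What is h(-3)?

Using the Lagrange interpolation formula with nodes -1, 1, 3:
  L_0(n) = (n - 1)(n - 3) / 8
  L_1(n) = (n + 1)(n - 3) / -4
  L_2(n) = (n + 1)(n - 1) / 8
Then h(n) = -1·L_0(n) - 9·L_1(n) - 49·L_2(n).
Expanding and collecting terms gives h(n) = -4n^2 - 4n - 1.
Evaluating at n = -3: h(-3) = -25.

-25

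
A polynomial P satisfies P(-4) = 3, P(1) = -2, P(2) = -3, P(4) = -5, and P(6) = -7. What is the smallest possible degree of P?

1

Divided differences on the nodes -4, 1, 2, 4, 6:
  order 0: 3  -2  -3  -5  -7
  order 1: -1  -1  -1  -1
  order 2: 0  0  0
  order 3: 0  0
  order 4: 0
The order-1 divided differences are all -1 (nonzero) and every higher order vanishes, so the data lies on a polynomial of degree exactly 1.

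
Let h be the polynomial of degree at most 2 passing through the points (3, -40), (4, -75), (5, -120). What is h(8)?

-315

Write h(x) = ax^2 + bx + c. Substituting each data point gives a linear system:
  9a + 3b + c = -40
  16a + 4b + c = -75
  25a + 5b + c = -120
Solving the system yields a = -5, b = 0, c = 5.
So h(x) = -5x² + 5.
Then h(8) = -315.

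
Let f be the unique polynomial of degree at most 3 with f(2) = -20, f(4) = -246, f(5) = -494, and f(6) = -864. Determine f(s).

f(s) = -4s^3 - s^2 + 5s + 6

Write f(s) = as^3 + bs^2 + cs + d. Substituting each data point gives a linear system:
  8a + 4b + 2c + d = -20
  64a + 16b + 4c + d = -246
  125a + 25b + 5c + d = -494
  216a + 36b + 6c + d = -864
Solving the system yields a = -4, b = -1, c = 5, d = 6.
So f(s) = -4s^3 - s^2 + 5s + 6.
Check: f(6) = -864. ✓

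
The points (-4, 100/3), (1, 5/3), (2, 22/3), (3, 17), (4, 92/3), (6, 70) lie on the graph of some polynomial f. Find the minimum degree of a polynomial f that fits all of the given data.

2

Divided differences on the nodes -4, 1, 2, 3, 4, 6:
  order 0: 100/3  5/3  22/3  17  92/3  70
  order 1: -19/3  17/3  29/3  41/3  59/3
  order 2: 2  2  2  2
  order 3: 0  0  0
  order 4: 0  0
  order 5: 0
The order-2 divided differences are all 2 (nonzero) and every higher order vanishes, so the data lies on a polynomial of degree exactly 2.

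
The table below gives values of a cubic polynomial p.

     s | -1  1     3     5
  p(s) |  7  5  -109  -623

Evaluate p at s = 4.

-298

Write p(s) = as^3 + bs^2 + cs + d. Substituting each data point gives a linear system:
  -a + b - c + d = 7
  a + b + c + d = 5
  27a + 9b + 3c + d = -109
  125a + 25b + 5c + d = -623
Solving the system yields a = -6, b = 4, c = 5, d = 2.
So p(s) = -6s³ + 4s² + 5s + 2.
Then p(4) = -298.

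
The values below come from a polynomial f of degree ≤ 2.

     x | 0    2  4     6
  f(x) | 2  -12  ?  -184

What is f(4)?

The 3 known points determine the degree-2 polynomial uniquely.
Write f(x) = ax^2 + bx + c. Substituting each data point gives a linear system:
  c = 2
  4a + 2b + c = -12
  36a + 6b + c = -184
Solving the system yields a = -6, b = 5, c = 2.
So f(x) = -6x² + 5x + 2.
Then f(4) = -74.

-74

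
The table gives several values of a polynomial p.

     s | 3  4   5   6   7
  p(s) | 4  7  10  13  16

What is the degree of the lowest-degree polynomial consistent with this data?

1

Forward differences of the values at s = 3, 4, 5, 6, 7:
  p  : 4  7  10  13  16
  Δ  : 3  3  3  3
  Δ^2: 0  0  0
  Δ^3: 0  0
  Δ^4: 0
The first differences are constant (3) and nonzero, while all higher differences vanish, so the minimal degree is 1.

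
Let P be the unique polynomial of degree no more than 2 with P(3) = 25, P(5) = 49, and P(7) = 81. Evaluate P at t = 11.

Forward differences of the values at t = 3, 5, 7:
  P  : 25  49  81
  Δ  : 24  32
  Δ^2: 8
The second differences are constant, confirming degree 2.
Interpolating (Newton forward form) and evaluating at t = 11 gives P(11) = 169.

169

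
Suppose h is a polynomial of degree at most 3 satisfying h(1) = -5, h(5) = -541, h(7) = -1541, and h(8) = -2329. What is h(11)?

Write h(s) = as^3 + bs^2 + cs + d. Substituting each data point gives a linear system:
  a + b + c + d = -5
  125a + 25b + 5c + d = -541
  343a + 49b + 7c + d = -1541
  512a + 64b + 8c + d = -2329
Solving the system yields a = -5, b = 4, c = -3, d = -1.
So h(s) = -5s³ + 4s² - 3s - 1.
Then h(11) = -6205.

-6205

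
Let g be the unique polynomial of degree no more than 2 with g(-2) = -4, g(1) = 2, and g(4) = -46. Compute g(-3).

Forward differences of the values at n = -2, 1, 4:
  g  : -4  2  -46
  Δ  : 6  -48
  Δ^2: -54
The second differences are constant, confirming degree 2.
Interpolating (Newton forward form) and evaluating at n = -3 gives g(-3) = -18.

-18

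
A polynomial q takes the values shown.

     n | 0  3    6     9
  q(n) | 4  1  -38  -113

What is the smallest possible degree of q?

Forward differences of the values at n = 0, 3, 6, 9:
  q  : 4  1  -38  -113
  Δ  : -3  -39  -75
  Δ^2: -36  -36
  Δ^3: 0
The second differences are constant (-36) and nonzero, while all higher differences vanish, so the minimal degree is 2.

2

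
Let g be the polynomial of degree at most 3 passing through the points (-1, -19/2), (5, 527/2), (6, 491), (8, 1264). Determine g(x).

Write g(x) = ax^3 + bx^2 + cx + d. Substituting each data point gives a linear system:
  -a + b - c + d = -19/2
  125a + 25b + 5c + d = 527/2
  216a + 36b + 6c + d = 491
  512a + 64b + 8c + d = 1264
Solving the system yields a = 3, b = -4, c = -3/2, d = -4.
So g(x) = 3x^3 - 4x^2 - (3/2)x - 4.
Check: g(8) = 1264. ✓

g(x) = 3x^3 - 4x^2 - (3/2)x - 4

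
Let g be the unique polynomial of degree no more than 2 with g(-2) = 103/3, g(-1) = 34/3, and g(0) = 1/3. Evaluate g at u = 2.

Forward differences of the values at u = -2, -1, 0:
  g  : 103/3  34/3  1/3
  Δ  : -23  -11
  Δ^2: 12
The second differences are constant, confirming degree 2.
Interpolating (Newton forward form) and evaluating at u = 2 gives g(2) = 43/3.

43/3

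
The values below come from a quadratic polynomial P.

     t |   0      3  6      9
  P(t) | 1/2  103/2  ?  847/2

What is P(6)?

385/2

On equispaced nodes a degree-2 polynomial has vanishing third forward difference, so
  - P(0) + 3·P(3) - 3·P(6) + P(9) = 0.
Substituting the known values and solving for P(6):
  -3·P(6) = -1155/2
  P(6) = 385/2.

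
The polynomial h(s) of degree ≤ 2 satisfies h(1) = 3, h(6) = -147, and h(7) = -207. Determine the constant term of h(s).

Write h(s) = as^2 + bs + c. Substituting each data point gives a linear system:
  a + b + c = 3
  36a + 6b + c = -147
  49a + 7b + c = -207
Solving the system yields a = -5, b = 5, c = 3.
So h(s) = -5s^2 + 5s + 3.
The constant term is 3.

3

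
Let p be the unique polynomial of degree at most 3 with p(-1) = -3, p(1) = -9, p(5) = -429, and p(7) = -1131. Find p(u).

Write p(u) = au^3 + bu^2 + cu + d. Substituting each data point gives a linear system:
  -a + b - c + d = -3
  a + b + c + d = -9
  125a + 25b + 5c + d = -429
  343a + 49b + 7c + d = -1131
Solving the system yields a = -3, b = -2, c = 0, d = -4.
So p(u) = -3u³ - 2u² - 4.
Check: p(5) = -429. ✓

p(u) = -3u^3 - 2u^2 - 4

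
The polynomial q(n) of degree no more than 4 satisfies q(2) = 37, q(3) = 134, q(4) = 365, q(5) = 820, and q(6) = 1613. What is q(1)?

Forward differences of the values at n = 2, 3, 4, 5, 6:
  q  : 37  134  365  820  1613
  Δ  : 97  231  455  793
  Δ^2: 134  224  338
  Δ^3: 90  114
  Δ^4: 24
The fourth differences are constant, confirming degree 4.
Interpolating (Newton forward form) and evaluating at n = 1 gives q(1) = 8.

8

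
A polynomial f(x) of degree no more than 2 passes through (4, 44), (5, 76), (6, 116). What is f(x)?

Write f(x) = ax^2 + bx + c. Substituting each data point gives a linear system:
  16a + 4b + c = 44
  25a + 5b + c = 76
  36a + 6b + c = 116
Solving the system yields a = 4, b = -4, c = -4.
So f(x) = 4x^2 - 4x - 4.
Check: f(5) = 76. ✓

f(x) = 4x^2 - 4x - 4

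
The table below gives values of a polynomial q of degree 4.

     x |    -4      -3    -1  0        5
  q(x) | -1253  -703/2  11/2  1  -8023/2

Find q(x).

q(x) = -6x^4 - 3x^3 + 5x^2 - (5/2)x + 1

Write q(x) = ax^4 + bx^3 + cx^2 + dx + e. Substituting each data point gives a linear system:
  256a - 64b + 16c - 4d + e = -1253
  81a - 27b + 9c - 3d + e = -703/2
  a - b + c - d + e = 11/2
  e = 1
  625a + 125b + 25c + 5d + e = -8023/2
Solving the system yields a = -6, b = -3, c = 5, d = -5/2, e = 1.
So q(x) = -6x⁴ - 3x³ + 5x² - (5/2)x + 1.
Check: q(0) = 1. ✓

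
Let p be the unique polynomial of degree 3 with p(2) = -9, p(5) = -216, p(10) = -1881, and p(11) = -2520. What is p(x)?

p(x) = -2x^3 + x^2 + 2x - 1

Using the Lagrange interpolation formula with nodes 2, 5, 10, 11:
  L_0(x) = (x - 5)(x - 10)(x - 11) / -216
  L_1(x) = (x - 2)(x - 10)(x - 11) / 90
  L_2(x) = (x - 2)(x - 5)(x - 11) / -40
  L_3(x) = (x - 2)(x - 5)(x - 10) / 54
Then p(x) = -9·L_0(x) - 216·L_1(x) - 1881·L_2(x) - 2520·L_3(x).
Expanding and collecting terms gives p(x) = -2x³ + x² + 2x - 1.
Check: p(10) = -1881. ✓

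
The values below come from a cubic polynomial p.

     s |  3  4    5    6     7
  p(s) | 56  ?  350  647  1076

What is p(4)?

The 4 known points determine the degree-3 polynomial uniquely.
Write p(s) = as^3 + bs^2 + cs + d. Substituting each data point gives a linear system:
  27a + 9b + 3c + d = 56
  125a + 25b + 5c + d = 350
  216a + 36b + 6c + d = 647
  343a + 49b + 7c + d = 1076
Solving the system yields a = 4, b = -6, c = -1, d = 5.
So p(s) = 4s³ - 6s² - s + 5.
Then p(4) = 161.

161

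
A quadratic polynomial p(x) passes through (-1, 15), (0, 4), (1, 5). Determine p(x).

Write p(x) = ax^2 + bx + c. Substituting each data point gives a linear system:
  a - b + c = 15
  c = 4
  a + b + c = 5
Solving the system yields a = 6, b = -5, c = 4.
So p(x) = 6x² - 5x + 4.
Check: p(1) = 5. ✓

p(x) = 6x^2 - 5x + 4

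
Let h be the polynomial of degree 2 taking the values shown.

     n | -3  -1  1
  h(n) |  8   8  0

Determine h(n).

Write h(n) = an^2 + bn + c. Substituting each data point gives a linear system:
  9a - 3b + c = 8
  a - b + c = 8
  a + b + c = 0
Solving the system yields a = -1, b = -4, c = 5.
So h(n) = -n² - 4n + 5.
Check: h(1) = 0. ✓

h(n) = -n^2 - 4n + 5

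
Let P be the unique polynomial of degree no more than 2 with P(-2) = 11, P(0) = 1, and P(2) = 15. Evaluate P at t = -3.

25

Forward differences of the values at t = -2, 0, 2:
  P  : 11  1  15
  Δ  : -10  14
  Δ^2: 24
The second differences are constant, confirming degree 2.
Interpolating (Newton forward form) and evaluating at t = -3 gives P(-3) = 25.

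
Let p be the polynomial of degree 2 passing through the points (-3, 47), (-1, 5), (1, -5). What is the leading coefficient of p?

4

Write p(s) = as^2 + bs + c. Substituting each data point gives a linear system:
  9a - 3b + c = 47
  a - b + c = 5
  a + b + c = -5
Solving the system yields a = 4, b = -5, c = -4.
So p(s) = 4s^2 - 5s - 4.
The leading coefficient is 4.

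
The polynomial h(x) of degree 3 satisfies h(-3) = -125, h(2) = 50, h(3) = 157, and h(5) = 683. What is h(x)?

Write h(x) = ax^3 + bx^2 + cx + d. Substituting each data point gives a linear system:
  -27a + 9b - 3c + d = -125
  8a + 4b + 2c + d = 50
  27a + 9b + 3c + d = 157
  125a + 25b + 5c + d = 683
Solving the system yields a = 5, b = 2, c = 2, d = -2.
So h(x) = 5x³ + 2x² + 2x - 2.
Check: h(2) = 50. ✓

h(x) = 5x^3 + 2x^2 + 2x - 2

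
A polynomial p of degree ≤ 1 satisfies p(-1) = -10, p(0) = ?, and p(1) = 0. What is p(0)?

On equispaced nodes a degree-1 polynomial has vanishing second forward difference, so
  p(-1) - 2·p(0) + p(1) = 0.
Substituting the known values and solving for p(0):
  -2·p(0) = 10
  p(0) = -5.

-5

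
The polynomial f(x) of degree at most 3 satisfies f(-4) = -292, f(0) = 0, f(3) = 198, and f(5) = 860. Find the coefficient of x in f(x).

Write f(x) = ax^3 + bx^2 + cx + d. Substituting each data point gives a linear system:
  -64a + 16b - 4c + d = -292
  d = 0
  27a + 9b + 3c + d = 198
  125a + 25b + 5c + d = 860
Solving the system yields a = 6, b = 5, c = -3, d = 0.
So f(x) = 6x^3 + 5x^2 - 3x.
The coefficient of x is -3.

-3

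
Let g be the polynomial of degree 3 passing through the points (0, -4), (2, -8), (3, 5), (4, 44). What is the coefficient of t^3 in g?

2

Write g(t) = at^3 + bt^2 + ct + d. Substituting each data point gives a linear system:
  d = -4
  8a + 4b + 2c + d = -8
  27a + 9b + 3c + d = 5
  64a + 16b + 4c + d = 44
Solving the system yields a = 2, b = -5, c = 0, d = -4.
So g(t) = 2t³ - 5t² - 4.
The leading coefficient is 2.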